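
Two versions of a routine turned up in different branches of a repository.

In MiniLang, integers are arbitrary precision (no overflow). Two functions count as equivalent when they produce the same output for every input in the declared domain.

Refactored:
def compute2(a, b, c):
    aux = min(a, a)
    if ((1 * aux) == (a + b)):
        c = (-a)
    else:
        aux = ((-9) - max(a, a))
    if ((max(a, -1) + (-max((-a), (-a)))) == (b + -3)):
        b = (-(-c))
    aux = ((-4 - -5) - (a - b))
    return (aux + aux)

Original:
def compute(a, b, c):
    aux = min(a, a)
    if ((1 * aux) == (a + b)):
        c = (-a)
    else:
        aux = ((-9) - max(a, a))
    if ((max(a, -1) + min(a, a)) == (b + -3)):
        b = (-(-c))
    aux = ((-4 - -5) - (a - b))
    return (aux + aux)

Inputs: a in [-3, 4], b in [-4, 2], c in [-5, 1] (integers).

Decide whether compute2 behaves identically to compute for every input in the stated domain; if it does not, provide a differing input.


Equivalent — the differences include min/max/abs usage differs, yet no declared input distinguishes the two.
Spot check at a=1, b=-2, c=-2 — compute: aux = 1; ((1 * aux) == (a + b)) -> false; aux = -10; ((max(a, -1) + min(a, a)) == (b + -3)) -> false; aux = -2; return -4. compute2: aux = 1; ((1 * aux) == (a + b)) -> false; aux = -10; ((max(a, -1) + (-max((-a), (-a)))) == (b + -3)) -> false; aux = -2; return -4. Both give -4.
Sweeping the whole domain (392 inputs) finds no disagreement.
verdict: equivalent


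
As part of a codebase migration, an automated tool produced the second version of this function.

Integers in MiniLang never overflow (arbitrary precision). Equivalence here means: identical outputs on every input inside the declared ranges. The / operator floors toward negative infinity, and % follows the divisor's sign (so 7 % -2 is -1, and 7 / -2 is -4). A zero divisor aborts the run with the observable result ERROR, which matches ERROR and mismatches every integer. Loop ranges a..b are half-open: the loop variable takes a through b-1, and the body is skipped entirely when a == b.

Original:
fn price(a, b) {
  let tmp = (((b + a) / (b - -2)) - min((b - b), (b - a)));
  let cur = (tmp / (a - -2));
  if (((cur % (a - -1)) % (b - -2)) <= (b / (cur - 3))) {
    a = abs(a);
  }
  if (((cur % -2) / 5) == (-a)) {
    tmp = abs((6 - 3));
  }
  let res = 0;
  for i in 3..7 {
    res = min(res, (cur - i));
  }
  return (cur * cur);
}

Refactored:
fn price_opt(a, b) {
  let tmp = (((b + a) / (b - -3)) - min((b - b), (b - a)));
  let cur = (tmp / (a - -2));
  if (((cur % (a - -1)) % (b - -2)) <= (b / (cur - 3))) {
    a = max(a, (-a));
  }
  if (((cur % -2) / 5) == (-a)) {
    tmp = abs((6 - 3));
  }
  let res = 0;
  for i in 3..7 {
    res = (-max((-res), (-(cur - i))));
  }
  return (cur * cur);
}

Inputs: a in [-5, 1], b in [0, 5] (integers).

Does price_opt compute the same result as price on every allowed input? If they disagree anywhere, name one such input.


Not equivalent: a=-5, b=0 separates them (1 vs 0).
price: tmp=-3, then cur=1, then (((cur % (a - -1)) % (b - -2)) <= (b / (cur - 3))) is false, then (((cur % -2) / 5) == (-a)) is false, then res=0, then (i=3), then res=-2, then (i=4), then res=-3, then (i=5), then res=-4, then (i=6), then res=-5, then returns 1
price_opt: tmp=-2, then cur=0, then (((cur % (a - -1)) % (b - -2)) <= (b / (cur - 3))) is true, then a=5, then (((cur % -2) / 5) == (-a)) is false, then res=0, then (i=3), then res=-3, then (i=4), then res=-4, then (i=5), then res=-5, then (i=6), then res=-6, then returns 0
verdict: not equivalent; witness: a=-5, b=0


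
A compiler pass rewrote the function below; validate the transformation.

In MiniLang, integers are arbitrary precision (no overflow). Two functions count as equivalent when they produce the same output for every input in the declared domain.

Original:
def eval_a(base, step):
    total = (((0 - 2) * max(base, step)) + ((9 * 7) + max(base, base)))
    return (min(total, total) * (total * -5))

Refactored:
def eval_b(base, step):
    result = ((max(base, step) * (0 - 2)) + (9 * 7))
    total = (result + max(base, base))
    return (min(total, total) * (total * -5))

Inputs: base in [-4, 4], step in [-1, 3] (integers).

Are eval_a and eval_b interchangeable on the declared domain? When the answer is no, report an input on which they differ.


The two versions differ — the changes include local variable names differ; also statement counts differ.
As a probe, take base=4, step=-1: eval_a runs total becomes 59; next final value -17405; eval_b runs result becomes 55; next total becomes 59; next final value -17405; both end at -17405.
Every one of the 45 inputs gives matching results.
verdict: equivalent


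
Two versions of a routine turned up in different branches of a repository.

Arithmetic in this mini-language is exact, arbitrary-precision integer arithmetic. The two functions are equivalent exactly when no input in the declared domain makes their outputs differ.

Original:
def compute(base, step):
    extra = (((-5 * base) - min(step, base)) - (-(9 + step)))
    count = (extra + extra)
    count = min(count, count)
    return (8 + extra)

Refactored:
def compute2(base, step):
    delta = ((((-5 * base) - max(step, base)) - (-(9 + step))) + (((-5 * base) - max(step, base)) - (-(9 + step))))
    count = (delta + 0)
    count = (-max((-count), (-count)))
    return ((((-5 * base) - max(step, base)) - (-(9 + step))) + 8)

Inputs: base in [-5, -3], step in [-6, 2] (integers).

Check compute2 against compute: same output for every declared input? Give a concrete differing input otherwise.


There is a counterexample at base=-5, step=-6: 42 on one side, 41 on the other.
compute: extra=34, then count=68, then count=68, then returns 42
compute2: delta=66, then count=66, then count=66, then returns 41
verdict: not equivalent; witness: base=-5, step=-6


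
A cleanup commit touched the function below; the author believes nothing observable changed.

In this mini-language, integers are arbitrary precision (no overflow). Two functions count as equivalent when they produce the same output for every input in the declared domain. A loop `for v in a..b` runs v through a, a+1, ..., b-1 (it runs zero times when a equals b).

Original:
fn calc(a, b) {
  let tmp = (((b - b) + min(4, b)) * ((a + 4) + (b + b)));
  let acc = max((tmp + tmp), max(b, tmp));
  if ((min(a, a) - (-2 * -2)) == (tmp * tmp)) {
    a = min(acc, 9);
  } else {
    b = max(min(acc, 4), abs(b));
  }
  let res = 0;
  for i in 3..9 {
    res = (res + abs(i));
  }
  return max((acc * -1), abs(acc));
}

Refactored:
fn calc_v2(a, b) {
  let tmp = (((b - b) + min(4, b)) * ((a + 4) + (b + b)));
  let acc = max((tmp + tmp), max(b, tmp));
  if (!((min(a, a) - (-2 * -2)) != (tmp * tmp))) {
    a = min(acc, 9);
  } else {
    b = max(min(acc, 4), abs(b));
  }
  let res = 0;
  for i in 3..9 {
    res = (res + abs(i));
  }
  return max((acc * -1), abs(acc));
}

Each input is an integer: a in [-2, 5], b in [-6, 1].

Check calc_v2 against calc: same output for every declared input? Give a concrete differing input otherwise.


Behavior is preserved: although boolean connective usage differs, and comparison usage differs, the outputs never diverge.
As a probe, take a=-1, b=0: calc runs tmp := 0 | acc := 0 | ((min(a, a) - (-2 * -2)) == (tmp * tmp)): false | b := 0 | res := 0 | iter i=3: | res := 3 | iter i=4: | res := 7 | iter i=5: | res := 12 | iter i=6: | res := 18 | iter i=7: | res := 25 | iter i=8: | res := 33 | result 0; calc_v2 runs tmp := 0 | acc := 0 | (!((min(a, a) - (-2 * -2)) != (tmp * tmp))): false | b := 0 | res := 0 | iter i=3: | res := 3 | iter i=4: | res := 7 | iter i=5: | res := 12 | iter i=6: | res := 18 | iter i=7: | res := 25 | iter i=8: | res := 33 | result 0; both end at 0.
Sweeping the whole domain (64 inputs) finds no disagreement.
verdict: equivalent


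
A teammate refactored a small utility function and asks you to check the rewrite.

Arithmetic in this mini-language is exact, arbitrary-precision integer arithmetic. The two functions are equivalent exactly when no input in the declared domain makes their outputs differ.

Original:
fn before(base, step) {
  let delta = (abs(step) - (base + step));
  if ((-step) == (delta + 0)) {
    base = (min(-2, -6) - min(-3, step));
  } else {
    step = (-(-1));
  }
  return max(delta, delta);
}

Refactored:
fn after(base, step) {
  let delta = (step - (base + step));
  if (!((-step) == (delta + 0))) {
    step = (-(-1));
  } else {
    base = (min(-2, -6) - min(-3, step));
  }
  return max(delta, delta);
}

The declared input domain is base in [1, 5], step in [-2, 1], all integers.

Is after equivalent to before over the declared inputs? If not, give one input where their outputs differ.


At base=1, step=-2: before gives 3, after gives -1.
verdict: not equivalent; witness: base=1, step=-2


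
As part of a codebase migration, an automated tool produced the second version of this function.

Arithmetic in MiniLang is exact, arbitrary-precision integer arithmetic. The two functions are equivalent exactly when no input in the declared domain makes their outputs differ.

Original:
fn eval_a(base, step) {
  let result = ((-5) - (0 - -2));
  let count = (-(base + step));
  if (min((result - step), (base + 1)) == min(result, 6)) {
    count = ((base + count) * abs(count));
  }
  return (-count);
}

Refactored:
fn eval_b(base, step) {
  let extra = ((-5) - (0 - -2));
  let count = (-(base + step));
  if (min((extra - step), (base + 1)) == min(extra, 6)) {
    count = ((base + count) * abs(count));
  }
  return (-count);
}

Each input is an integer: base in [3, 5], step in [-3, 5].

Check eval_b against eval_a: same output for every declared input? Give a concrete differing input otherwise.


The two versions differ — the changes include local variable names differ.
Spot check at base=3, step=3 — eval_a: result := -7 | count := -6 | (min((result - step), (base + 1)) == min(result, 6)): false | result 6. eval_b: extra := -7 | count := -6 | (min((extra - step), (base + 1)) == min(extra, 6)): false | result 6. Both give 6.
An exhaustive pass over the 27 declared inputs shows identical outputs.
verdict: equivalent


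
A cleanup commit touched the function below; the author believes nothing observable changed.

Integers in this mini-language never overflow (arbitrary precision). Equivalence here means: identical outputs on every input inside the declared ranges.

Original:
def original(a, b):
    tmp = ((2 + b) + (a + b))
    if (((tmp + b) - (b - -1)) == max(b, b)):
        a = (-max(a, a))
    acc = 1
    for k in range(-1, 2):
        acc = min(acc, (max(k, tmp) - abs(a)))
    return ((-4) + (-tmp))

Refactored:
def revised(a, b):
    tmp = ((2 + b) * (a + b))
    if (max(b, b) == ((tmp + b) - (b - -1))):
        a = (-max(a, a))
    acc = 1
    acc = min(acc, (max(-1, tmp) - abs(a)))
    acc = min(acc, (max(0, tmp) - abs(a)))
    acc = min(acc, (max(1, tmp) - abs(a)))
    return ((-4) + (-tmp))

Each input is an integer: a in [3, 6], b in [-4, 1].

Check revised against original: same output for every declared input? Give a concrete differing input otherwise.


Evaluate both at a=3, b=-4.
original: tmp := -3 | (((tmp + b) - (b - -1)) == max(b, b)): true | a := -3 | acc := 1 | iter k=-1: | acc := -4 | iter k=0: | acc := -4 | iter k=1: | acc := -4 | result -1
revised: tmp := 2 | (max(b, b) == ((tmp + b) - (b - -1))): false | acc := 1 | acc := -1 | acc := -1 | acc := -1 | result -6
-1 against -6: the behavior changed.
verdict: not equivalent; witness: a=3, b=-4


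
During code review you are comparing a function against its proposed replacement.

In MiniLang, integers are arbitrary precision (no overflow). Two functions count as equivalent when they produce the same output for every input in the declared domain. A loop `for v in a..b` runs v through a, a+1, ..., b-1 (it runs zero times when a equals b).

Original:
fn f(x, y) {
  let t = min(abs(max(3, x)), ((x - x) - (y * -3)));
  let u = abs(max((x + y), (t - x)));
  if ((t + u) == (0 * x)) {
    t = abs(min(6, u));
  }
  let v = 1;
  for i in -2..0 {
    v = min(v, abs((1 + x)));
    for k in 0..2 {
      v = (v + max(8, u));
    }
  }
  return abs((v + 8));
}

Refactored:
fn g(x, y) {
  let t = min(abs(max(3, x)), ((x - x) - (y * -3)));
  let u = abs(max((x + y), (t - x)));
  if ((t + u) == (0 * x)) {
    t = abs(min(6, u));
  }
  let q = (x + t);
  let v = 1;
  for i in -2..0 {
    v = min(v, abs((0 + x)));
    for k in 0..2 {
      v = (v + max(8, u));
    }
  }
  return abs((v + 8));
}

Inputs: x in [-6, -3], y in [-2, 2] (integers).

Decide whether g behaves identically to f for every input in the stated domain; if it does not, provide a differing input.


At x=-6, y=-2: f gives 29, g gives 30.
verdict: not equivalent; witness: x=-6, y=-2


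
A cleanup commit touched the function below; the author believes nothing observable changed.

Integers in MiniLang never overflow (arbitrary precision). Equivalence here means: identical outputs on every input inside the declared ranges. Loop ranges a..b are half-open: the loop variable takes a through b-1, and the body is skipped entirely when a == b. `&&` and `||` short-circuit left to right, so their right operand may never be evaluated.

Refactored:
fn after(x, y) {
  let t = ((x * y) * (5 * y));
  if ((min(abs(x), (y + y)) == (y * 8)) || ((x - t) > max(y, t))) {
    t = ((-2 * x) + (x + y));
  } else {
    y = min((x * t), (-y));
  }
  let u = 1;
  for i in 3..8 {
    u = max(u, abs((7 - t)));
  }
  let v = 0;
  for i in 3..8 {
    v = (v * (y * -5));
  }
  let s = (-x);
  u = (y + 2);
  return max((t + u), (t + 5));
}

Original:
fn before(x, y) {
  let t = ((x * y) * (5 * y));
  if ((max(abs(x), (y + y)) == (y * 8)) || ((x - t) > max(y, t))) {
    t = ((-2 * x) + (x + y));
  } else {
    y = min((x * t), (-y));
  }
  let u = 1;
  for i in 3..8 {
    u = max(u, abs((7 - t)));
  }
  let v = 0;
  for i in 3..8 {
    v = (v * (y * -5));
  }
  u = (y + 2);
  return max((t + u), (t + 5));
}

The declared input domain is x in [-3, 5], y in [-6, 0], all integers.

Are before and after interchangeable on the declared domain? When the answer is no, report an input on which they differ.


The rewrite breaks on x=-3, y=0, where the results are 5 and 8.
before: t becomes 0; next ((max(abs(x), (y + y)) == (y * 8)) || ((x - t) > max(y, t))) evaluates to false; next y becomes 0; next u becomes 1; next at i=3:; next u becomes 7; next at i=4:; next u becomes 7; next at i=5:; next u becomes 7; next at i=6:; next u becomes 7; next at i=7:; next u becomes 7; next v becomes 0; next at i=3:; next v becomes 0; next at i=4:; next v becomes 0; next at i=5:; next v becomes 0; next at i=6:; next v becomes 0; next at i=7:; next v becomes 0; next u becomes 2; next final value 5
after: t becomes 0; next ((min(abs(x), (y + y)) == (y * 8)) || ((x - t) > max(y, t))) evaluates to true; next t becomes 3; next u becomes 1; next at i=3:; next u becomes 4; next at i=4:; next u becomes 4; next at i=5:; next u becomes 4; next at i=6:; next u becomes 4; next at i=7:; next u becomes 4; next v becomes 0; next at i=3:; next v becomes 0; next at i=4:; next v becomes 0; next at i=5:; next v becomes 0; next at i=6:; next v becomes 0; next at i=7:; next v becomes 0; next s becomes 3; next u becomes 2; next final value 8
verdict: not equivalent; witness: x=-3, y=0


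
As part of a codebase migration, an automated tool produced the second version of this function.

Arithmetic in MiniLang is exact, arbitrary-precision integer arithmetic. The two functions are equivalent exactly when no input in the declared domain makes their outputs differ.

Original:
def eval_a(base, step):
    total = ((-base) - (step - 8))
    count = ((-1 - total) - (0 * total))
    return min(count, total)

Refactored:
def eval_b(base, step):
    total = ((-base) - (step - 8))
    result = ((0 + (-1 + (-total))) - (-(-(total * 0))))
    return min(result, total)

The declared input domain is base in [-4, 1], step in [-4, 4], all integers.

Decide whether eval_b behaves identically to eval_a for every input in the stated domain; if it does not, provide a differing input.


The two versions differ — the changes include local variable names differ; constant usage differs; arithmetic usage differs.
As a probe, take base=-3, step=0: eval_a runs total := 11 | count := -12 | result -12; eval_b runs total := 11 | result := -12 | result -12; both end at -12.
Checked all 54 inputs in the declared domain: the outputs agree on every one.
verdict: equivalent


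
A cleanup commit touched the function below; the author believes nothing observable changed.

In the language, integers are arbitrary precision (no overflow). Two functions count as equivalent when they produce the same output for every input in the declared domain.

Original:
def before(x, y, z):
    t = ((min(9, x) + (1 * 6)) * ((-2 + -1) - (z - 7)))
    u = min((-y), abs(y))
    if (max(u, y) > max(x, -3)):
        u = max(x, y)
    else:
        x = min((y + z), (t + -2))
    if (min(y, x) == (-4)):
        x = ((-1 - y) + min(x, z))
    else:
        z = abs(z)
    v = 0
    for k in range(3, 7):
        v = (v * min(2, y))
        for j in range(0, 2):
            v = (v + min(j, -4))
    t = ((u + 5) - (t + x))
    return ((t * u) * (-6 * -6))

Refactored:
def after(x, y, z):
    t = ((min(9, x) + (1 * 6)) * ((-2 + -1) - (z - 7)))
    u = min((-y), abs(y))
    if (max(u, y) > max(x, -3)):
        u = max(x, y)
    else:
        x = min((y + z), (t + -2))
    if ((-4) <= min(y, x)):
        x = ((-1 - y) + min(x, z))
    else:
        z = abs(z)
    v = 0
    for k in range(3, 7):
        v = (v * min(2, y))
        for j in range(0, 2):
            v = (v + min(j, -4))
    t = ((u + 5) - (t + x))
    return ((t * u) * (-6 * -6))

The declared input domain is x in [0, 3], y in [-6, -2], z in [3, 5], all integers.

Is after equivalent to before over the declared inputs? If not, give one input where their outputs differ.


The rewrite breaks on x=1, y=-3, z=3, where the results are -72 and -144.
before: t = 7; u = 3; (max(u, y) > max(x, -3)) -> true; u = 1; (min(y, x) == (-4)) -> false; z = 3; v = 0; [k=3]; v = 0; [j=0]; v = -4; [j=1]; v = -8; [k=4]; v = 24; [j=0]; v = 20; [j=1]; v = 16; [k=5]; v = -48; [j=0]; v = -52; [j=1]; v = -56; [k=6]; v = 168; [j=0]; v = 164; [j=1]; v = 160; t = -2; return -72
after: t = 7; u = 3; (max(u, y) > max(x, -3)) -> true; u = 1; ((-4) <= min(y, x)) -> true; x = 3; v = 0; [k=3]; v = 0; [j=0]; v = -4; [j=1]; v = -8; [k=4]; v = 24; [j=0]; v = 20; [j=1]; v = 16; [k=5]; v = -48; [j=0]; v = -52; [j=1]; v = -56; [k=6]; v = 168; [j=0]; v = 164; [j=1]; v = 160; t = -4; return -144
verdict: not equivalent; witness: x=1, y=-3, z=3


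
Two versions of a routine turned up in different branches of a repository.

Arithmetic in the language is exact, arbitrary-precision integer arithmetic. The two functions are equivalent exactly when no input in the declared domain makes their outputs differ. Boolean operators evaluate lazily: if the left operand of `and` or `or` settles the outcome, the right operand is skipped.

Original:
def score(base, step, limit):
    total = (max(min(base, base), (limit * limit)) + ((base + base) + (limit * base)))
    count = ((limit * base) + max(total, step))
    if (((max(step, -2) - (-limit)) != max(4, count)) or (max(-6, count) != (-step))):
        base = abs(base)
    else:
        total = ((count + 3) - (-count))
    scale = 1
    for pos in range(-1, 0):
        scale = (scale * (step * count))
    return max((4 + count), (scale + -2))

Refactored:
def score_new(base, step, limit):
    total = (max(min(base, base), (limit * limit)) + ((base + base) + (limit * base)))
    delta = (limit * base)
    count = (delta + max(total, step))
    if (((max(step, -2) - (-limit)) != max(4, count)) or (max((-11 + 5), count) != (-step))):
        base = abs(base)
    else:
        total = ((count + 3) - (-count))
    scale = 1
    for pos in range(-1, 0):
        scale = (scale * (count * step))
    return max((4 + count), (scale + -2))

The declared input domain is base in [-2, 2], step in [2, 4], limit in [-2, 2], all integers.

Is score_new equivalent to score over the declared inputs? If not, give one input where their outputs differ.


The two are interchangeable: statement counts differ; also constant usage differs; also arithmetic usage differs; also local variable names differ, and every declared input agrees.
Tracing base=2, step=4, limit=-2: score: total = 4; count = 0; (((max(step, -2) - (-limit)) != max(4, count)) or (max(-6, count) != (-step))) -> true; base = 2; scale = 1; [pos=-1]; scale = 0; return 4 | score_new: total = 4; delta = -4; count = 0; (((max(step, -2) - (-limit)) != max(4, count)) or (max((-11 + 5), count) != (-step))) -> true; base = 2; scale = 1; [pos=-1]; scale = 0; return 4 — matching result 4.
Checked all 75 inputs in the declared domain: the outputs agree on every one.
verdict: equivalent


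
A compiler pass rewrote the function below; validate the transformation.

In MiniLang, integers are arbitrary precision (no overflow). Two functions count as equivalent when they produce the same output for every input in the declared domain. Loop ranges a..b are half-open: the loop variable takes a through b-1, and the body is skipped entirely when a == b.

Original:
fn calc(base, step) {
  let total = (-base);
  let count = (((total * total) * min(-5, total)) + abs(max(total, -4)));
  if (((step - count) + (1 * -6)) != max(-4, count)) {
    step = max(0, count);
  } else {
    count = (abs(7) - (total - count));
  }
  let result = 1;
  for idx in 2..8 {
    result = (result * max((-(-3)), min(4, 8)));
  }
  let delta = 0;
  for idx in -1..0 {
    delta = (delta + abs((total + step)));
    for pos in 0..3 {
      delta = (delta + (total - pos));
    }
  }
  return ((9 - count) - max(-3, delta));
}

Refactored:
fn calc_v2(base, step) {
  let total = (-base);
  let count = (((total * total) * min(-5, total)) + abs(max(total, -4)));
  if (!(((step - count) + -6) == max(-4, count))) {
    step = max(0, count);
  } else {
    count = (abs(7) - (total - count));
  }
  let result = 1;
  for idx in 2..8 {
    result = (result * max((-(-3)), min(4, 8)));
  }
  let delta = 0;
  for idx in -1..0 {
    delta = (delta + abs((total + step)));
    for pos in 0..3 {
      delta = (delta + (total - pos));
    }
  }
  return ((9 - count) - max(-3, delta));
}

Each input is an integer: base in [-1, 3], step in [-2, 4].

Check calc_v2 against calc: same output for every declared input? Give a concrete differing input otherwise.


Behavior is preserved: although boolean connective usage differs; also constant usage differs; also arithmetic usage differs; also comparison usage differs, the outputs never diverge.
One worked example (base=-1, step=-1) — calc: total=1, then count=-4, then (((step - count) + (1 * -6)) != max(-4, count)) is true, then step=0, then result=1, then (idx=2), then result=4, then (idx=3), then result=16, then (idx=4), then result=64, then (idx=5), then result=256, then (idx=6), then result=1024, then (idx=7), then result=4096, then delta=0, then (idx=-1), then delta=1, then (pos=0), then delta=2, then (pos=1), then delta=2, then (pos=2), then delta=1, then returns 12; calc_v2: total=1, then count=-4, then (!(((step - count) + -6) == max(-4, count))) is true, then step=0, then result=1, then (idx=2), then result=4, then (idx=3), then result=16, then (idx=4), then result=64, then (idx=5), then result=256, then (idx=6), then result=1024, then (idx=7), then result=4096, then delta=0, then (idx=-1), then delta=1, then (pos=0), then delta=2, then (pos=1), then delta=2, then (pos=2), then delta=1, then returns 12; agreement on 12.
Across all 35 domain points the two functions coincide.
verdict: equivalent


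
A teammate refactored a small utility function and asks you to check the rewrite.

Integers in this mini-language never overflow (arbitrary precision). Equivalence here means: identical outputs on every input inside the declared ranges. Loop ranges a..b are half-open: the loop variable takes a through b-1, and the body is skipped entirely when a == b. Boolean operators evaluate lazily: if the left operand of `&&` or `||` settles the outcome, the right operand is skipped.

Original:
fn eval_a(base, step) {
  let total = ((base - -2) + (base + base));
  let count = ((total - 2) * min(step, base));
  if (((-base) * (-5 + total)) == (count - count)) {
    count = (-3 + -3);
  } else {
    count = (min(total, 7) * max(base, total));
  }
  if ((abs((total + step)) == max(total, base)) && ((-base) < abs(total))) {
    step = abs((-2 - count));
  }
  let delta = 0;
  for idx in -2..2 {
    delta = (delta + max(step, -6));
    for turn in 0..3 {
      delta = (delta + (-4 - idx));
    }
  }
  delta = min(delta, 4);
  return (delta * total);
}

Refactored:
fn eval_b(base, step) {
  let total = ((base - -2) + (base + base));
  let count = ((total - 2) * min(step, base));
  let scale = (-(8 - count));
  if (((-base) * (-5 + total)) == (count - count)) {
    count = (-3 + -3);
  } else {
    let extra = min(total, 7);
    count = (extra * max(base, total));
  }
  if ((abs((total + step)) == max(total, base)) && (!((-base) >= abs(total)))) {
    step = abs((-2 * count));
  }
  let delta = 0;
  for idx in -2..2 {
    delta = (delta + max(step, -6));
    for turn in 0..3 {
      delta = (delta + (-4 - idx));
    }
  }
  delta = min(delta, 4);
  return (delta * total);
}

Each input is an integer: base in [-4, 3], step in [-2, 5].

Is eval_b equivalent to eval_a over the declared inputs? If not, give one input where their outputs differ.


Take base=0, step=0.
eval_a: total becomes 2; next count becomes 0; next (((-base) * (-5 + total)) == (count - count)) evaluates to true; next count becomes -6; next ((abs((total + step)) == max(total, base)) && ((-base) < abs(total))) evaluates to true; next step becomes 4; next delta becomes 0; next at idx=-2:; next delta becomes 4; next at turn=0:; next delta becomes 2; next at turn=1:; next delta becomes 0; next at turn=2:; next delta becomes -2; next at idx=-1:; next delta becomes 2; next at turn=0:; next delta becomes -1; next at turn=1:; next delta becomes -4; next at turn=2:; next delta becomes -7; next at idx=0:; next delta becomes -3; next at turn=0:; next delta becomes -7; next at turn=1:; next delta becomes -11; next at turn=2:; next delta becomes -15; next at idx=1:; next delta becomes -11; next at turn=0:; next delta becomes -16; next at turn=1:; next delta becomes -21; next at turn=2:; next delta becomes -26; next delta becomes -26; next final value -52
eval_b: total becomes 2; next count becomes 0; next scale becomes -8; next (((-base) * (-5 + total)) == (count - count)) evaluates to true; next count becomes -6; next ((abs((total + step)) == max(total, base)) && (!((-base) >= abs(total)))) evaluates to true; next step becomes 12; next delta becomes 0; next at idx=-2:; next delta becomes 12; next at turn=0:; next delta becomes 10; next at turn=1:; next delta becomes 8; next at turn=2:; next delta becomes 6; next at idx=-1:; next delta becomes 18; next at turn=0:; next delta becomes 15; next at turn=1:; next delta becomes 12; next at turn=2:; next delta becomes 9; next at idx=0:; next delta becomes 21; next at turn=0:; next delta becomes 17; next at turn=1:; next delta becomes 13; next at turn=2:; next delta becomes 9; next at idx=1:; next delta becomes 21; next at turn=0:; next delta becomes 16; next at turn=1:; next delta becomes 11; next at turn=2:; next delta becomes 6; next delta becomes 4; next final value 8
-52 vs 8 — the two versions disagree here.
verdict: not equivalent; witness: base=0, step=0


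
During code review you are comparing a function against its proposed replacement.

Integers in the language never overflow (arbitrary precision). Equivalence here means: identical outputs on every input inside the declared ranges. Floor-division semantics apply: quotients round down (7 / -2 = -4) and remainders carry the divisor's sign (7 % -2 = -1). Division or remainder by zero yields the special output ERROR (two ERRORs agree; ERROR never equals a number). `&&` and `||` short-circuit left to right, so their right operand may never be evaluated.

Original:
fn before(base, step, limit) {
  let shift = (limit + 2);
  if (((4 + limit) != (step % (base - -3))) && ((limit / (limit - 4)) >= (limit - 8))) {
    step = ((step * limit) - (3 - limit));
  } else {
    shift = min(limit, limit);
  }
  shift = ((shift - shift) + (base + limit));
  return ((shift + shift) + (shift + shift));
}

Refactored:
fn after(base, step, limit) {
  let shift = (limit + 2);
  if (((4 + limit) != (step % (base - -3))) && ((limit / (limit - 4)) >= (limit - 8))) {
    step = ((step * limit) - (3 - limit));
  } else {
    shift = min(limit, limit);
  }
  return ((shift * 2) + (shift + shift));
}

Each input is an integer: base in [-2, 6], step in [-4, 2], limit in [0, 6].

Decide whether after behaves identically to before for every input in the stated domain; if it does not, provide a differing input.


Try base=-2, step=-4, limit=0.
before: shift=2, then (((4 + limit) != (step % (base - -3))) && ((limit / (limit - 4)) >= (limit - 8))) is true, then step=-3, then shift=-2, then returns -8
after: shift=2, then (((4 + limit) != (step % (base - -3))) && ((limit / (limit - 4)) >= (limit - 8))) is true, then step=-3, then returns 8
-8 and 8 differ, so these are not the same function on this domain.
verdict: not equivalent; witness: base=-2, step=-4, limit=0


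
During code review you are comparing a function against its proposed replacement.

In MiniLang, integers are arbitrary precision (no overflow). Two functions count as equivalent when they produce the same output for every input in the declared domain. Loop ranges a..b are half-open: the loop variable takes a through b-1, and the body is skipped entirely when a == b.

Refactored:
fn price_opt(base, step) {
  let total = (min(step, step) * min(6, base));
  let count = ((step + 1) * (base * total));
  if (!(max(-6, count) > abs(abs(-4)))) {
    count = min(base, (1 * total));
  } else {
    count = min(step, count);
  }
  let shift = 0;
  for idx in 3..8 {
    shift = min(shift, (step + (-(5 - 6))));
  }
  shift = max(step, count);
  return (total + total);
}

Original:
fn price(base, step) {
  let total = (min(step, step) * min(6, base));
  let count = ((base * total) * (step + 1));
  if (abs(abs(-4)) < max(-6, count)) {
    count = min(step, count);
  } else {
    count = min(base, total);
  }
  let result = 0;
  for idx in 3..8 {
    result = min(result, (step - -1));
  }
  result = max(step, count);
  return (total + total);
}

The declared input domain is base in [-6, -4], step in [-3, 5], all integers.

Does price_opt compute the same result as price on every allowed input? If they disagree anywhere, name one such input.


Comparing the listings, the differences include: local variable names differ, plus arithmetic usage differs, plus boolean connective usage differs, plus comparison usage differs, plus constant usage differs.
Spot check at base=-5, step=5 — price: total := -25 | count := 750 | (abs(abs(-4)) < max(-6, count)): true | count := 5 | result := 0 | iter idx=3: | result := 0 | iter idx=4: | result := 0 | iter idx=5: | result := 0 | iter idx=6: | result := 0 | iter idx=7: | result := 0 | result := 5 | result -50. price_opt: total := -25 | count := 750 | (!(max(-6, count) > abs(abs(-4)))): false | count := 5 | shift := 0 | iter idx=3: | shift := 0 | iter idx=4: | shift := 0 | iter idx=5: | shift := 0 | iter idx=6: | shift := 0 | iter idx=7: | shift := 0 | shift := 5 | result -50. Both give -50.
An exhaustive pass over the 27 declared inputs shows identical outputs.
verdict: equivalent


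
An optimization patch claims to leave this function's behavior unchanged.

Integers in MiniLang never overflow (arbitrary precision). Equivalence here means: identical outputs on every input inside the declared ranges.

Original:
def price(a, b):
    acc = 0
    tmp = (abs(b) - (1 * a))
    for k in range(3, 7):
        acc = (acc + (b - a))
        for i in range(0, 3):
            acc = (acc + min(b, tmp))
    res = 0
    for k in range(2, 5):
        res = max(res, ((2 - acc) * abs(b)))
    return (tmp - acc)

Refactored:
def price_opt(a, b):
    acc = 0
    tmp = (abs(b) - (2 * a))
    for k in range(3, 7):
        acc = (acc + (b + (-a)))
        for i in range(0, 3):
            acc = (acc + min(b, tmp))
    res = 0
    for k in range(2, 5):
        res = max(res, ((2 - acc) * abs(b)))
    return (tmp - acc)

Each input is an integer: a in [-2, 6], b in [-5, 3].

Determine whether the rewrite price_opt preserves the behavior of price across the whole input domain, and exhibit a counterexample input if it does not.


Not equivalent: a=-2, b=-5 separates them (79 vs 81).
price: acc = 0; tmp = 7; [k=3]; acc = -3; [i=0]; acc = -8; [i=1]; acc = -13; [i=2]; acc = -18; [k=4]; acc = -21; [i=0]; acc = -26; [i=1]; acc = -31; [i=2]; acc = -36; [k=5]; acc = -39; [i=0]; acc = -44; [i=1]; acc = -49; [i=2]; acc = -54; [k=6]; acc = -57; [i=0]; acc = -62; [i=1]; acc = -67; [i=2]; acc = -72; res = 0; [k=2]; res = 370; [k=3]; res = 370; [k=4]; res = 370; return 79
price_opt: acc = 0; tmp = 9; [k=3]; acc = -3; [i=0]; acc = -8; [i=1]; acc = -13; [i=2]; acc = -18; [k=4]; acc = -21; [i=0]; acc = -26; [i=1]; acc = -31; [i=2]; acc = -36; [k=5]; acc = -39; [i=0]; acc = -44; [i=1]; acc = -49; [i=2]; acc = -54; [k=6]; acc = -57; [i=0]; acc = -62; [i=1]; acc = -67; [i=2]; acc = -72; res = 0; [k=2]; res = 370; [k=3]; res = 370; [k=4]; res = 370; return 81
verdict: not equivalent; witness: a=-2, b=-5


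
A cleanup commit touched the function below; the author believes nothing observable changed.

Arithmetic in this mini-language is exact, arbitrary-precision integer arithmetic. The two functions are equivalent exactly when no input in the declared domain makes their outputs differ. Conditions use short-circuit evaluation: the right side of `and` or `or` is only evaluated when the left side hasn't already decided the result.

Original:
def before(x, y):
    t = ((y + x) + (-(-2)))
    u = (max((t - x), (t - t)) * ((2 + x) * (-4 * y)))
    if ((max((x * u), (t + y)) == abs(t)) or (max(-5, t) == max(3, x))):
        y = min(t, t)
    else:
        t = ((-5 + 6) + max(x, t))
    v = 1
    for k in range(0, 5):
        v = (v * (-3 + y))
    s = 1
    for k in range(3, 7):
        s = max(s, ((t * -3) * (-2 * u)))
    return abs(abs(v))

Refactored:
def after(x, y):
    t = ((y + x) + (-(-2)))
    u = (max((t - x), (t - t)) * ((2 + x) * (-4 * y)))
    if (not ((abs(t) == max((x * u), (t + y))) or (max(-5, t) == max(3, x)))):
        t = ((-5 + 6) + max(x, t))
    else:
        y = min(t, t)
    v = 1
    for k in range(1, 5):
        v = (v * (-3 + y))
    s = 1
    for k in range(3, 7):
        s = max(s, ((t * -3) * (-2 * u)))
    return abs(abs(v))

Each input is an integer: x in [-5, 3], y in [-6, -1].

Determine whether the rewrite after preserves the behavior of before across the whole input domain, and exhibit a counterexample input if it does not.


Run the pair on x=-5, y=-6.
before: t=-9, then u=0, then ((max((x * u), (t + y)) == abs(t)) or (max(-5, t) == max(3, x))) is false, then t=-4, then v=1, then (k=0), then v=-9, then (k=1), then v=81, then (k=2), then v=-729, then (k=3), then v=6561, then (k=4), then v=-59049, then s=1, then (k=3), then s=1, then (k=4), then s=1, then (k=5), then s=1, then (k=6), then s=1, then returns 59049
after: t=-9, then u=0, then (not ((abs(t) == max((x * u), (t + y))) or (max(-5, t) == max(3, x)))) is true, then t=-4, then v=1, then (k=1), then v=-9, then (k=2), then v=81, then (k=3), then v=-729, then (k=4), then v=6561, then s=1, then (k=3), then s=1, then (k=4), then s=1, then (k=5), then s=1, then (k=6), then s=1, then returns 6561
59049 and 6561 differ, so these are not the same function on this domain.
verdict: not equivalent; witness: x=-5, y=-6


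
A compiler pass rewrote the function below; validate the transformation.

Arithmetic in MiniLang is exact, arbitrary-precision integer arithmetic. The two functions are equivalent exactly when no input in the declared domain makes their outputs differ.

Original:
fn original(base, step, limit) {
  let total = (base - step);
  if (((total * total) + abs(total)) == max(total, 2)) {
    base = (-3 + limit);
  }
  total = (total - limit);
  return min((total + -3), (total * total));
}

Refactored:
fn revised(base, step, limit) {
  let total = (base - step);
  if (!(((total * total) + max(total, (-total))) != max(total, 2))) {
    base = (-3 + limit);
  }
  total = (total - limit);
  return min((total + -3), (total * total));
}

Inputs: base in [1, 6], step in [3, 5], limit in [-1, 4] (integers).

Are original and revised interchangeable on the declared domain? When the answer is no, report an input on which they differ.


Comparing the listings, the differences include: min/max/abs usage differs, plus comparison usage differs, plus boolean connective usage differs.
Tracing base=2, step=4, limit=2: original: total := -2 | (((total * total) + abs(total)) == max(total, 2)): false | total := -4 | result -7 | revised: total := -2 | (!(((total * total) + max(total, (-total))) != max(total, 2))): false | total := -4 | result -7 — matching result -7.
Sweeping the whole domain (108 inputs) finds no disagreement.
verdict: equivalent


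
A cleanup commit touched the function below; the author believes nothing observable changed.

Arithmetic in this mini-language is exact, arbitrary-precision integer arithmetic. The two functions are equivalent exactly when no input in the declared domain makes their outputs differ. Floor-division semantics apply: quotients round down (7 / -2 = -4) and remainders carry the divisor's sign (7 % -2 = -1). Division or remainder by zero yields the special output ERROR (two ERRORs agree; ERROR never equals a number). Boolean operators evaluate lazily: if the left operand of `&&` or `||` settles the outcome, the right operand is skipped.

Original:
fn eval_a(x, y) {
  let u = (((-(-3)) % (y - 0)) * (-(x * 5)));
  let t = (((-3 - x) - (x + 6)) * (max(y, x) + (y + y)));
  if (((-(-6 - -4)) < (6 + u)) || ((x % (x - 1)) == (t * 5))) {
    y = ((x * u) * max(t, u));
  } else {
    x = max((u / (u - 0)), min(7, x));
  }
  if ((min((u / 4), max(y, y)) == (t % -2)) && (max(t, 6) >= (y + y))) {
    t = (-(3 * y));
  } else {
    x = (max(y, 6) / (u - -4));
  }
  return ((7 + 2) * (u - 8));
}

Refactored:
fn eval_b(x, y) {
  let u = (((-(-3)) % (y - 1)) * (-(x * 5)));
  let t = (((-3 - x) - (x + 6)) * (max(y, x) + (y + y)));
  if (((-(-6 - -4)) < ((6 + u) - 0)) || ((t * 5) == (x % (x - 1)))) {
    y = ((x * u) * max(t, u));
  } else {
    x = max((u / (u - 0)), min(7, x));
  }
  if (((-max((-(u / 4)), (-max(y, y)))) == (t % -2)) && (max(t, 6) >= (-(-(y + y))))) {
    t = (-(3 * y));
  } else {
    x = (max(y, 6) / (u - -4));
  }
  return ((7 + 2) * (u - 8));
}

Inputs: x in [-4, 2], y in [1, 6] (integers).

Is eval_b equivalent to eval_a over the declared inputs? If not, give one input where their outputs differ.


x=-4, y=1 yields -72 from eval_a but ERROR from eval_b.
verdict: not equivalent; witness: x=-4, y=1


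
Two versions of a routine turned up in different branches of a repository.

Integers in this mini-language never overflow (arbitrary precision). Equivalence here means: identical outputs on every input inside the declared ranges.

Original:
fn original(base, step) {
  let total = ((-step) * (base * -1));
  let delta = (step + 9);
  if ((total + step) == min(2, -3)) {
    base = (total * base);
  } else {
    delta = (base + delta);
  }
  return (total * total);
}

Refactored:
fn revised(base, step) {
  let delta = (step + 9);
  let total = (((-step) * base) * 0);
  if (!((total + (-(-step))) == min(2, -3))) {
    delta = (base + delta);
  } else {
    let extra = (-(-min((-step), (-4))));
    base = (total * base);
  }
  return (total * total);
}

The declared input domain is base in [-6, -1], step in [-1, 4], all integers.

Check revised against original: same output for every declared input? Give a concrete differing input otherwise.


Evaluate both at base=-6, step=-1.
original: total=6, then delta=8, then ((total + step) == min(2, -3)) is false, then delta=2, then returns 36
revised: delta=8, then total=0, then (!((total + (-(-step))) == min(2, -3))) is true, then delta=2, then returns 0
36 against 0: the behavior changed.
verdict: not equivalent; witness: base=-6, step=-1
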